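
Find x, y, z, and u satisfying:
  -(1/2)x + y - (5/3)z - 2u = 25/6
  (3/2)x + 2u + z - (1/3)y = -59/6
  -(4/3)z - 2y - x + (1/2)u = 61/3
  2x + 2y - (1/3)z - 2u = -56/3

Row-reduce the augmented matrix:
R1 ← R1 / (-1/2).
R2 ← R2 − 3/2·R1.
R3 ← R3 + 1·R1.
R4 ← R4 − 2·R1.
R2 ← R2 / (8/3).
R1 ← R1 + 2·R2.
R3 ← R3 + 4·R2.
R4 ← R4 − 6·R2.
R3 ← R3 / (-4).
R1 ← R1 − 1/3·R3.
R2 ← R2 + 3/2·R3.
R4 ← R4 − 2·R3.
R4 ← R4 / (-7/4).
R1 ← R1 − 7/8·R4.
R2 ← R2 + 15/16·R4.
R3 ← R3 − 3/8·R4.
Reading off the reduced rows gives x = -5, y = -5, z = -4, u = 0.

x = -5, y = -5, z = -4, u = 0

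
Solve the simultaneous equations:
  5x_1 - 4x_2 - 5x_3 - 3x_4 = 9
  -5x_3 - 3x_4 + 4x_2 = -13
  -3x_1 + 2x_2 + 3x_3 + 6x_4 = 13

Row-reduce:
R1 ← R1 / (5).
R3 ← R3 + 3·R1.
R2 ← R2 / (4).
R1 ← R1 + 4/5·R2.
R3 ← R3 + 2/5·R2.
R3 ← R3 / (-1/2).
R1 ← R1 + 2·R3.
R2 ← R2 + 5/4·R3.
Rank is 3 with 4 unknowns, leaving x_4 free.

infinitely many solutions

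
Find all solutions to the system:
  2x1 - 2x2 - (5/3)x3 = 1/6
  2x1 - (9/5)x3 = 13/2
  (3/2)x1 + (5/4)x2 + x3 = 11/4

Row-reduce the augmented matrix:
R1 ← R1 / (2).
R2 ← R2 − 2·R1.
R3 ← R3 − 3/2·R1.
R2 ← R2 / (2).
R1 ← R1 + 1·R2.
R3 ← R3 − 11/4·R2.
R3 ← R3 / (73/30).
R1 ← R1 + 9/10·R3.
R2 ← R2 + 1/15·R3.
Reading off the reduced rows gives x1 = 1, x2 = 3, x3 = -5/2.

x1 = 1, x2 = 3, x3 = -5/2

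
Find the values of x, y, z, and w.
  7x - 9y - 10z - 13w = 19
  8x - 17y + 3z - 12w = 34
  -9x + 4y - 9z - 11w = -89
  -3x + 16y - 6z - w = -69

Row-reduce the augmented matrix:
R1 ← R1 / (7).
R2 ← R2 − 8·R1.
R3 ← R3 + 9·R1.
R4 ← R4 + 3·R1.
R2 ← R2 / (-47/7).
R1 ← R1 + 9/7·R2.
R3 ← R3 + 53/7·R2.
R4 ← R4 − 85/7·R2.
R3 ← R3 / (-1792/47).
R1 ← R1 + 197/47·R3.
R2 ← R2 + 101/47·R3.
R4 ← R4 − 743/47·R3.
R4 ← R4 / (-12751/896).
R1 ← R1 − 893/896·R4.
R2 ← R2 − 1181/896·R4.
R3 ← R3 − 727/896·R4.
Reading off the reduced rows gives x = 4, y = -4, z = -2, w = 5.

x = 4, y = -4, z = -2, w = 5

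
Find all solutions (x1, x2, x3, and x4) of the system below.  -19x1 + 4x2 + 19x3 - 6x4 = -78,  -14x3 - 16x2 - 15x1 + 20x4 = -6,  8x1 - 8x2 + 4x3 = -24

infinitely many solutions

Row-reduce:
R1 ← R1 / (-19).
R2 ← R2 + 15·R1.
R3 ← R3 − 8·R1.
R2 ← R2 / (-364/19).
R1 ← R1 + 4/19·R2.
R3 ← R3 + 120/19·R2.
R3 ← R3 / (1962/91).
R1 ← R1 + 62/91·R3.
R2 ← R2 − 551/364·R3.
Rank is 3 with 4 unknowns, leaving x4 free.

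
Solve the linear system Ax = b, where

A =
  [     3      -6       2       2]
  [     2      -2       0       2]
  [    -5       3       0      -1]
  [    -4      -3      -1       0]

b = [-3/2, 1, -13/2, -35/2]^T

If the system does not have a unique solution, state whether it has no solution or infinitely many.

Row-reduce the augmented matrix:
R1 ← R1 / (3).
R2 ← R2 − 2·R1.
R3 ← R3 + 5·R1.
R4 ← R4 + 4·R1.
R2 ← R2 / (2).
R1 ← R1 + 2·R2.
R3 ← R3 + 7·R2.
R4 ← R4 + 11·R2.
R3 ← R3 / (-4/3).
R1 ← R1 + 2/3·R3.
R2 ← R2 + 2/3·R3.
R4 ← R4 + 17/3·R3.
R4 ← R4 / (-27/2).
R1 ← R1 + 1·R4.
R2 ← R2 + 2·R4.
R3 ← R3 + 7/2·R4.
Reading off the reduced rows gives x_1 = 5/2, x_2 = 2, x_3 = 3/2, x_4 = 0.

x_1 = 5/2, x_2 = 2, x_3 = 3/2, x_4 = 0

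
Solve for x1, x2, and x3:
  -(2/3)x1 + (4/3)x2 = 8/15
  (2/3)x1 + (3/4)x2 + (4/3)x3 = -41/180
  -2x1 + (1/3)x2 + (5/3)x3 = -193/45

x1 = 6/5, x2 = 1, x3 = -4/3

Row-reduce the augmented matrix:
R1 ← R1 / (-2/3).
R2 ← R2 − 2/3·R1.
R3 ← R3 + 2·R1.
R2 ← R2 / (25/12).
R1 ← R1 + 2·R2.
R3 ← R3 + 11/3·R2.
R3 ← R3 / (301/75).
R1 ← R1 − 32/25·R3.
R2 ← R2 − 16/25·R3.
Reading off the reduced rows gives x1 = 6/5, x2 = 1, x3 = -4/3.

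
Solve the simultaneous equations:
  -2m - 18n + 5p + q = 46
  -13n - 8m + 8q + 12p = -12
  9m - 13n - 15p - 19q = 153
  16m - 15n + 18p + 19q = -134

m = -3, n = -4, p = -6, q = -2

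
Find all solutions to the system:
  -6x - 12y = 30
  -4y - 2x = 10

infinitely many solutions

Row-reduce:
R1 ← R1 / (-6).
R2 ← R2 + 2·R1.
Rank is 1 with 2 unknowns, leaving y free.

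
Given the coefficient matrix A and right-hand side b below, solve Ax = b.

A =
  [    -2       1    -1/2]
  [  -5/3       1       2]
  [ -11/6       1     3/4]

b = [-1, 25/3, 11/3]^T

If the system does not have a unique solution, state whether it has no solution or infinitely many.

Row-reduce:
R1 ← R1 / (-2).
R2 ← R2 + 5/3·R1.
R3 ← R3 + 11/6·R1.
R2 ← R2 / (1/6).
R1 ← R1 + 1/2·R2.
R3 ← R3 − 1/12·R2.
Rank is 2 with 3 unknowns, leaving x_3 free.

infinitely many solutions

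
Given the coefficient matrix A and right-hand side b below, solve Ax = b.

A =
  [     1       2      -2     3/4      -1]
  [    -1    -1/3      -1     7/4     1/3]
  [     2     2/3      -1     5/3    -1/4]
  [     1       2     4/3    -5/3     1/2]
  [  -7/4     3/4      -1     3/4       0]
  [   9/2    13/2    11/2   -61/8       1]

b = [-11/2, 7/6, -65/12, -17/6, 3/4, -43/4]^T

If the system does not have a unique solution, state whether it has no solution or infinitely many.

no solution

Row-reduce:
R2 ← R2 + 1·R1.
R3 ← R3 − 2·R1.
R4 ← R4 − 1·R1.
R5 ← R5 + 7/4·R1.
R6 ← R6 − 9/2·R1.
R2 ← R2 / (5/3).
R1 ← R1 − 2·R2.
R3 ← R3 + 10/3·R2.
R5 ← R5 − 17/4·R2.
R6 ← R6 + 5/2·R2.
R3 ← R3 / (-3).
R1 ← R1 − 8/5·R3.
R2 ← R2 + 9/5·R3.
R4 ← R4 − 10/3·R3.
R5 ← R5 − 63/20·R3.
R6 ← R6 − 10·R3.
R4 ← R4 / (359/108).
R1 ← R1 − 91/180·R4.
R2 ← R2 + 8/5·R4.
R3 ← R3 + 31/18·R4.
R5 ← R5 − 89/80·R4.
R6 ← R6 − 359/36·R4.
R5 ← R5 / (-7739/28720).
R1 ← R1 + 496/1795·R5.
R2 ← R2 − 2117/7180·R5.
R3 ← R3 − 1261/1436·R5.
R4 ← R4 − 212/359·R5.
Row 6 reduces to 0 = -1/2, a contradiction. The system is inconsistent.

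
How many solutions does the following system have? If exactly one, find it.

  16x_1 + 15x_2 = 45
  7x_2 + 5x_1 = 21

x_1 = 0, x_2 = 3

Row-reduce the augmented matrix:
R1 ← R1 / (16).
R2 ← R2 − 5·R1.
R2 ← R2 / (37/16).
R1 ← R1 − 15/16·R2.
Reading off the reduced rows gives x_1 = 0, x_2 = 3.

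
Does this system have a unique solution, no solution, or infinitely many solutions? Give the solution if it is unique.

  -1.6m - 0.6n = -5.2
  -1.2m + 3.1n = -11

m = 4, n = -2

Row-reduce the augmented matrix:
R1 ← R1 / (-8/5).
R2 ← R2 + 6/5·R1.
R2 ← R2 / (71/20).
R1 ← R1 − 3/8·R2.
Reading off the reduced rows gives m = 4, n = -2.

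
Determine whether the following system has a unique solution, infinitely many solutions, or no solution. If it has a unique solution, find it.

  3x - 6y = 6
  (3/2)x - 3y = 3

Row-reduce:
R1 ← R1 / (3).
R2 ← R2 − 3/2·R1.
Rank is 1 with 2 unknowns, leaving y free.

infinitely many solutions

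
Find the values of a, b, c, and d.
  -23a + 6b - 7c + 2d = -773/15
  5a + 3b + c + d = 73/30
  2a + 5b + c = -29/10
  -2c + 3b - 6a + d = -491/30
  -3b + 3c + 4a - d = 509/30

a = 1, b = -3/2, c = 13/5, d = -2/3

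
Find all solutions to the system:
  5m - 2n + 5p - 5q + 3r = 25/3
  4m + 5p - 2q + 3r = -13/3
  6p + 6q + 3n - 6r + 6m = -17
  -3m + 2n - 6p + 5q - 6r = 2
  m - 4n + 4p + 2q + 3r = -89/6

m = 5/3, n = -1, p = -5/2, q = -3, r = -3/2

Row-reduce the augmented matrix:
R1 ← R1 / (5).
R2 ← R2 − 4·R1.
R3 ← R3 − 6·R1.
R4 ← R4 + 3·R1.
R5 ← R5 − 1·R1.
R2 ← R2 / (8/5).
R1 ← R1 + 2/5·R2.
R3 ← R3 − 27/5·R2.
R4 ← R4 − 4/5·R2.
R5 ← R5 + 18/5·R2.
R3 ← R3 / (-27/8).
R1 ← R1 − 5/4·R3.
R2 ← R2 − 5/8·R3.
R4 ← R4 + 7/2·R3.
R5 ← R5 − 21/4·R3.
R4 ← R4 / (-40/9).
R1 ← R1 − 13/9·R4.
R2 ← R2 − 20/9·R4.
R3 ← R3 + 14/9·R4.
R5 ← R5 − 47/3·R4.
R5 ← R5 / (123/10).
R1 ← R1 + 11/10·R5.
R2 ← R2 − 2·R5.
R3 ← R3 − 4/5·R5.
R4 ← R4 + 17/10·R5.
Reading off the reduced rows gives m = 5/3, n = -1, p = -5/2, q = -3, r = -3/2.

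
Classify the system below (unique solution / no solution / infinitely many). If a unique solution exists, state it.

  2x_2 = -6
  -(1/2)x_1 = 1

Row-reduce the augmented matrix:
Swap R1 and R2.
R1 ← R1 / (-1/2).
R2 ← R2 / (2).
Reading off the reduced rows gives x_1 = -2, x_2 = -3.

x_1 = -2, x_2 = -3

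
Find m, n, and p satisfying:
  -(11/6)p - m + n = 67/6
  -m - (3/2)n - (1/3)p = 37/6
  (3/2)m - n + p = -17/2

m = -3, n = -1, p = -5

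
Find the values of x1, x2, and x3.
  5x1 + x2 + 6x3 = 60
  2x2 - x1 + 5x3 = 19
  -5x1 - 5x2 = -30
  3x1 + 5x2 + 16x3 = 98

Row-reduce the augmented matrix:
R1 ← R1 / (5).
R2 ← R2 + 1·R1.
R3 ← R3 + 5·R1.
R4 ← R4 − 3·R1.
R2 ← R2 / (11/5).
R1 ← R1 − 1/5·R2.
R3 ← R3 + 4·R2.
R4 ← R4 − 22/5·R2.
R3 ← R3 / (190/11).
R1 ← R1 − 7/11·R3.
R2 ← R2 − 31/11·R3.
R4 reduces to 0 = 0, so the extra equation is consistent.
Reading off the reduced rows gives x1 = 6, x2 = 0, x3 = 5.

x1 = 6, x2 = 0, x3 = 5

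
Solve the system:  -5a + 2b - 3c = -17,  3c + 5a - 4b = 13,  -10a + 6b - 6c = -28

no solution

Row-reduce:
R1 ← R1 / (-5).
R2 ← R2 − 5·R1.
R3 ← R3 + 10·R1.
R2 ← R2 / (-2).
R1 ← R1 + 2/5·R2.
R3 ← R3 − 2·R2.
Row 3 reduces to 0 = 2, a contradiction. The system is inconsistent.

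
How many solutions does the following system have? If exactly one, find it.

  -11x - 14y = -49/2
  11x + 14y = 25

no solution

Row-reduce:
R1 ← R1 / (-11).
R2 ← R2 − 11·R1.
Row 2 reduces to 0 = 1/2, a contradiction. The system is inconsistent.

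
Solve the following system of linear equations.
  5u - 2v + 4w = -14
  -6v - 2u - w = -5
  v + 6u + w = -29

u = -6, v = 2, w = 5

Row-reduce the augmented matrix:
R1 ← R1 / (5).
R2 ← R2 + 2·R1.
R3 ← R3 − 6·R1.
R2 ← R2 / (-34/5).
R1 ← R1 + 2/5·R2.
R3 ← R3 − 17/5·R2.
R3 ← R3 / (-7/2).
R1 ← R1 − 13/17·R3.
R2 ← R2 + 3/34·R3.
Reading off the reduced rows gives u = -6, v = 2, w = 5.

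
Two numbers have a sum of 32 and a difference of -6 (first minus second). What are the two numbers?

first number: 13, second number: 19

Let x = first number, y = second number.
  x + y = 32
  x - y = -6
From equation 1: x = 32 − y.
Substitute into equation 2 and solve: y = 19.
Then x = 13.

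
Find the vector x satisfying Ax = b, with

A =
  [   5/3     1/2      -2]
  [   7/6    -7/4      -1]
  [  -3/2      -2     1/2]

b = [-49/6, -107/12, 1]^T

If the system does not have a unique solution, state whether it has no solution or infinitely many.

x_1 = -5/2, x_2 = 2, x_3 = 5/2

Row-reduce the augmented matrix:
R1 ← R1 / (5/3).
R2 ← R2 − 7/6·R1.
R3 ← R3 + 3/2·R1.
R2 ← R2 / (-21/10).
R1 ← R1 − 3/10·R2.
R3 ← R3 + 31/20·R2.
R3 ← R3 / (-67/42).
R1 ← R1 + 8/7·R3.
R2 ← R2 + 4/21·R3.
Reading off the reduced rows gives x_1 = -5/2, x_2 = 2, x_3 = 5/2.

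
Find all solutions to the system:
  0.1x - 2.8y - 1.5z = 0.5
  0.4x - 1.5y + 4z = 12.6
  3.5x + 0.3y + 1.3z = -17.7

x = -6, y = -2, z = 3

Row-reduce the augmented matrix:
R1 ← R1 / (1/10).
R2 ← R2 − 2/5·R1.
R3 ← R3 − 7/2·R1.
R2 ← R2 / (97/10).
R1 ← R1 + 28·R2.
R3 ← R3 − 983/10·R2.
R3 ← R3 / (-23057/485).
R1 ← R1 − 1345/97·R3.
R2 ← R2 − 100/97·R3.
Reading off the reduced rows gives x = -6, y = -2, z = 3.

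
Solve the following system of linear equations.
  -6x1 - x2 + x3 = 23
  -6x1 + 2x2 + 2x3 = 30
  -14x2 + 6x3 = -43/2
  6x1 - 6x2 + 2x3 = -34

Row-reduce:
R1 ← R1 / (-6).
R2 ← R2 + 6·R1.
R4 ← R4 − 6·R1.
R2 ← R2 / (3).
R1 ← R1 − 1/6·R2.
R3 ← R3 + 14·R2.
R4 ← R4 + 7·R2.
R3 ← R3 / (32/3).
R1 ← R1 + 2/9·R3.
R2 ← R2 − 1/3·R3.
R4 ← R4 − 16/3·R3.
Row 4 reduces to 0 = -1/4, a contradiction. The system is inconsistent.

no solution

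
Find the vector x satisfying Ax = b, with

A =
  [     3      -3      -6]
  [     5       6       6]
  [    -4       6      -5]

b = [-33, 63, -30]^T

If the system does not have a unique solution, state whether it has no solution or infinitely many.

Row-reduce the augmented matrix:
R1 ← R1 / (3).
R2 ← R2 − 5·R1.
R3 ← R3 + 4·R1.
R2 ← R2 / (11).
R1 ← R1 + 1·R2.
R3 ← R3 − 2·R2.
R3 ← R3 / (-175/11).
R1 ← R1 + 6/11·R3.
R2 ← R2 − 16/11·R3.
Reading off the reduced rows gives x_1 = 3, x_2 = 2, x_3 = 6.

x_1 = 3, x_2 = 2, x_3 = 6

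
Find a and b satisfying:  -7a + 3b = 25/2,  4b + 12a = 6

a = -1/2, b = 3

Row-reduce the augmented matrix:
R1 ← R1 / (-7).
R2 ← R2 − 12·R1.
R2 ← R2 / (64/7).
R1 ← R1 + 3/7·R2.
Reading off the reduced rows gives a = -1/2, b = 3.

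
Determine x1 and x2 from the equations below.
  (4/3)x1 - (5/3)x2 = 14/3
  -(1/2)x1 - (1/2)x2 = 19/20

Row-reduce the augmented matrix:
R1 ← R1 / (4/3).
R2 ← R2 + 1/2·R1.
R2 ← R2 / (-9/8).
R1 ← R1 + 5/4·R2.
Reading off the reduced rows gives x1 = 1/2, x2 = -12/5.

x1 = 1/2, x2 = -12/5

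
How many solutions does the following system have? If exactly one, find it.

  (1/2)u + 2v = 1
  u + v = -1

Row-reduce the augmented matrix:
R1 ← R1 / (1/2).
R2 ← R2 − 1·R1.
R2 ← R2 / (-3).
R1 ← R1 − 4·R2.
Reading off the reduced rows gives u = -2, v = 1.

u = -2, v = 1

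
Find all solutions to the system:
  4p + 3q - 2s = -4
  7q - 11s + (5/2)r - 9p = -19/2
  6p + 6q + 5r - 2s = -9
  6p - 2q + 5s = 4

Row-reduce:
R1 ← R1 / (4).
R2 ← R2 + 9·R1.
R3 ← R3 − 6·R1.
R4 ← R4 − 6·R1.
R2 ← R2 / (55/4).
R1 ← R1 − 3/4·R2.
R3 ← R3 − 3/2·R2.
R4 ← R4 + 13/2·R2.
R3 ← R3 / (52/11).
R1 ← R1 + 3/22·R3.
R2 ← R2 − 2/11·R3.
R4 ← R4 − 13/11·R3.
Row 4 reduces to 0 = 3/2, a contradiction. The system is inconsistent.

no solution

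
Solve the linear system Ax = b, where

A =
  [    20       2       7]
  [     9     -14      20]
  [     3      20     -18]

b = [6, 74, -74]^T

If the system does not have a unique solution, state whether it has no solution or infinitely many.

x_1 = -2, x_2 = 2, x_3 = 6

Row-reduce the augmented matrix:
R1 ← R1 / (20).
R2 ← R2 − 9·R1.
R3 ← R3 − 3·R1.
R2 ← R2 / (-149/10).
R1 ← R1 − 1/10·R2.
R3 ← R3 − 197/10·R2.
R3 ← R3 / (481/149).
R1 ← R1 − 69/149·R3.
R2 ← R2 + 337/298·R3.
Reading off the reduced rows gives x_1 = -2, x_2 = 2, x_3 = 6.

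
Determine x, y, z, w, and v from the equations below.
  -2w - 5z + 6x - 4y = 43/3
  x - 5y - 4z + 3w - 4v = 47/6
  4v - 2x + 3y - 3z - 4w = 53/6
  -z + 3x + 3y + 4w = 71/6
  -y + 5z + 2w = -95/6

x = 1, y = 3/2, z = -3, w = 1/3, v = -1/3

Row-reduce the augmented matrix:
R1 ← R1 / (6).
R2 ← R2 − 1·R1.
R3 ← R3 + 2·R1.
R4 ← R4 − 3·R1.
R2 ← R2 / (-13/3).
R1 ← R1 + 2/3·R2.
R3 ← R3 − 5/3·R2.
R4 ← R4 − 5·R2.
R5 ← R5 + 1·R2.
R3 ← R3 / (-153/26).
R1 ← R1 + 9/26·R3.
R2 ← R2 − 19/26·R3.
R4 ← R4 + 28/13·R3.
R5 ← R5 − 149/26·R3.
R4 ← R4 / (1543/153).
R1 ← R1 + 11/17·R4.
R2 ← R2 + 182/153·R4.
R3 ← R3 − 88/153·R4.
R5 ← R5 + 316/153·R4.
R5 ← R5 / (3380/1543).
R1 ← R1 − 180/1543·R5.
R2 ← R2 − 892/1543·R5.
R3 ← R3 + 160/1543·R5.
R4 ← R4 + 844/1543·R5.
Reading off the reduced rows gives x = 1, y = 3/2, z = -3, w = 1/3, v = -1/3.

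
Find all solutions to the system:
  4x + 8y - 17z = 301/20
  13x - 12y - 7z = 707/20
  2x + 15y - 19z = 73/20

x = -4/5, y = -5/2, z = -9/4

Row-reduce the augmented matrix:
R1 ← R1 / (4).
R2 ← R2 − 13·R1.
R3 ← R3 − 2·R1.
R2 ← R2 / (-38).
R1 ← R1 − 2·R2.
R3 ← R3 − 11·R2.
R3 ← R3 / (527/152).
R1 ← R1 + 65/38·R3.
R2 ← R2 + 193/152·R3.
Reading off the reduced rows gives x = -4/5, y = -5/2, z = -9/4.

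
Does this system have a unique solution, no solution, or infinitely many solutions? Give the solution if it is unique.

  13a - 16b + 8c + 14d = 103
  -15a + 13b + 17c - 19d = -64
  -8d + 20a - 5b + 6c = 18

Row-reduce:
R1 ← R1 / (13).
R2 ← R2 + 15·R1.
R3 ← R3 − 20·R1.
R2 ← R2 / (-71/13).
R1 ← R1 + 16/13·R2.
R3 ← R3 − 255/13·R2.
R3 ← R3 / (6241/71).
R1 ← R1 + 376/71·R3.
R2 ← R2 + 341/71·R3.
Rank is 3 with 4 unknowns, leaving d free.

infinitely many solutions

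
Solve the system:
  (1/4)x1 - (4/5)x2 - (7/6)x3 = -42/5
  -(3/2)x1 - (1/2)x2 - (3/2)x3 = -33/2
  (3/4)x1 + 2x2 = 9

x1 = 4, x2 = 3, x3 = 6

Row-reduce the augmented matrix:
R1 ← R1 / (1/4).
R2 ← R2 + 3/2·R1.
R3 ← R3 − 3/4·R1.
R2 ← R2 / (-53/10).
R1 ← R1 + 16/5·R2.
R3 ← R3 − 22/5·R2.
R3 ← R3 / (-377/106).
R1 ← R1 − 74/159·R3.
R2 ← R2 − 85/53·R3.
Reading off the reduced rows gives x1 = 4, x2 = 3, x3 = 6.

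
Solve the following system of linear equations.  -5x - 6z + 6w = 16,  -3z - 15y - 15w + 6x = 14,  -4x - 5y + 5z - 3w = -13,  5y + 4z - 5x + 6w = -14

Row-reduce:
R1 ← R1 / (-5).
R2 ← R2 − 6·R1.
R3 ← R3 + 4·R1.
R4 ← R4 + 5·R1.
R2 ← R2 / (-15).
R3 ← R3 + 5·R2.
R4 ← R4 − 5·R2.
R3 ← R3 / (66/5).
R1 ← R1 − 6/5·R3.
R2 ← R2 − 17/25·R3.
R4 ← R4 − 33/5·R3.
Row 4 reduces to 0 = -1/2, a contradiction. The system is inconsistent.

no solution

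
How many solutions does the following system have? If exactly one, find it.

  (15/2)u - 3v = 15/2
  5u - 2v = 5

Row-reduce:
R1 ← R1 / (15/2).
R2 ← R2 − 5·R1.
Rank is 1 with 2 unknowns, leaving v free.

infinitely many solutions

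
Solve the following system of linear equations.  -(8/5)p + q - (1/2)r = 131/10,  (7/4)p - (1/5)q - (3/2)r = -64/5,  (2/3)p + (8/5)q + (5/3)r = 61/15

Row-reduce the augmented matrix:
R1 ← R1 / (-8/5).
R2 ← R2 − 7/4·R1.
R3 ← R3 − 2/3·R1.
R2 ← R2 / (143/160).
R1 ← R1 + 5/8·R2.
R3 ← R3 − 121/60·R2.
R3 ← R3 / (79/13).
R1 ← R1 + 160/143·R3.
R2 ← R2 + 655/286·R3.
Reading off the reduced rows gives p = -6, q = 4, r = 1.

p = -6, q = 4, r = 1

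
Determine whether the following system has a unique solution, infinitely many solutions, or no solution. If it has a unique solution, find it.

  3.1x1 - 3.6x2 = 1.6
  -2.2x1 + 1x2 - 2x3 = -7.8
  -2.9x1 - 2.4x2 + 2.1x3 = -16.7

x1 = 4, x2 = 3, x3 = 1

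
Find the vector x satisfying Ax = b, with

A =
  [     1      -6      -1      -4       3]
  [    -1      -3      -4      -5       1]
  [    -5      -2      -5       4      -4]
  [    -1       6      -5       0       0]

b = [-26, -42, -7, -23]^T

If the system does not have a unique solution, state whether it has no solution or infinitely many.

Row-reduce:
R2 ← R2 + 1·R1.
R3 ← R3 + 5·R1.
R4 ← R4 + 1·R1.
R2 ← R2 / (-9).
R1 ← R1 + 6·R2.
R3 ← R3 + 32·R2.
R3 ← R3 / (70/9).
R1 ← R1 − 7/3·R3.
R2 ← R2 − 5/9·R3.
R4 ← R4 + 6·R3.
R4 ← R4 / (292/35).
R1 ← R1 + 14/5·R4.
R2 ← R2 + 1/7·R4.
R3 ← R3 − 72/35·R4.
Rank is 4 with 5 unknowns, leaving x_5 free.

infinitely many solutions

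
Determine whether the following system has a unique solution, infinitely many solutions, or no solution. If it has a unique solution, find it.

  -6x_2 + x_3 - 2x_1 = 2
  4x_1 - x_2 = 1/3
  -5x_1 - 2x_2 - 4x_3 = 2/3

x_1 = 0, x_2 = -1/3, x_3 = 0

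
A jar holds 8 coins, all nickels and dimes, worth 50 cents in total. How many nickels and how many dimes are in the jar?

Let n = nickels, d = dimes.
  d + n = 8
  5n + 10d = 50
Row-reduce the augmented matrix:
R2 ← R2 − 5·R1.
R2 ← R2 / (5).
R1 ← R1 − 1·R2.
Reading off the reduced rows gives n = 6, d = 2.

nickels: 6, dimes: 2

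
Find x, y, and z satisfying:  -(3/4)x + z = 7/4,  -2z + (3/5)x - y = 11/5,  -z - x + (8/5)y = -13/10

Row-reduce the augmented matrix:
R1 ← R1 / (-3/4).
R2 ← R2 − 3/5·R1.
R3 ← R3 + 1·R1.
R2 ← R2 / (-1).
R3 ← R3 − 8/5·R2.
R3 ← R3 / (-319/75).
R1 ← R1 + 4/3·R3.
R2 ← R2 − 6/5·R3.
Reading off the reduced rows gives x = -3, y = -3, z = -1/2.

x = -3, y = -3, z = -1/2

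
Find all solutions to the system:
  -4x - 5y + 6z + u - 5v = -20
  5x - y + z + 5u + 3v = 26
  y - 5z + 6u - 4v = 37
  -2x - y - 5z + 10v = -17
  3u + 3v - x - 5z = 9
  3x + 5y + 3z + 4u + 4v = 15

Row-reduce:
R1 ← R1 / (-4).
R2 ← R2 − 5·R1.
R4 ← R4 + 2·R1.
R5 ← R5 + 1·R1.
R6 ← R6 − 3·R1.
R2 ← R2 / (-29/4).
R1 ← R1 − 5/4·R2.
R3 ← R3 − 1·R2.
R4 ← R4 − 3/2·R2.
R5 ← R5 − 5/4·R2.
R6 ← R6 − 5/4·R2.
R3 ← R3 / (-111/29).
R1 ← R1 + 1/29·R3.
R2 ← R2 + 34/29·R3.
R4 ← R4 + 181/29·R3.
R5 ← R5 + 146/29·R3.
R6 ← R6 − 260/29·R3.
R4 ← R4 / (-1154/111).
R1 ← R1 − 85/111·R4.
R2 ← R2 + 329/111·R4.
R3 ← R3 + 199/111·R4.
R5 ← R5 + 577/111·R4.
R6 ← R6 − 2431/111·R4.
Swap R5 and R6.
R5 ← R5 / (17002/577).
R1 ← R1 − 1232/577·R5.
R2 ← R2 + 2094/577·R5.
R3 ← R3 + 1228/577·R5.
R4 ← R4 + 1059/577·R5.
Row 6 reduces to 0 = -1, a contradiction. The system is inconsistent.

no solution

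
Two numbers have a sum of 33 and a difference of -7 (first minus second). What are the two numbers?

first number: 13, second number: 20

Let x = first number, y = second number.
  y + x = 33
  x - y = -7
From equation 1: x = 33 − y.
Substitute into equation 2 and solve: y = 20.
Then x = 13.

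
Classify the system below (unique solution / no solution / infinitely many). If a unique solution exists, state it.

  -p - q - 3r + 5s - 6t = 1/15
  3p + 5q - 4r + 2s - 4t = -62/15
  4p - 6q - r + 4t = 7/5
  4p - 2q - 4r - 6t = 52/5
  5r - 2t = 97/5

Row-reduce the augmented matrix:
R1 ← R1 / (-1).
R2 ← R2 − 3·R1.
R3 ← R3 − 4·R1.
R4 ← R4 − 4·R1.
R2 ← R2 / (2).
R1 ← R1 − 1·R2.
R3 ← R3 + 10·R2.
R4 ← R4 + 6·R2.
R3 ← R3 / (-78).
R1 ← R1 − 19/2·R3.
R2 ← R2 + 13/2·R3.
R4 ← R4 + 55·R3.
R5 ← R5 − 5·R3.
R4 ← R4 / (-79/26).
R1 ← R1 + 37/52·R4.
R2 ← R2 + 1/4·R4.
R3 ← R3 + 35/26·R4.
R5 ← R5 − 175/26·R4.
R5 ← R5 / (-4724/237).
R1 ← R1 − 517/237·R5.
R2 ← R2 − 15/79·R5.
R3 ← R3 − 850/237·R5.
R4 ← R4 − 338/237·R5.
Reading off the reduced rows gives p = 9/5, q = -1, r = 3, s = -2/3, t = -11/5.

p = 9/5, q = -1, r = 3, s = -2/3, t = -11/5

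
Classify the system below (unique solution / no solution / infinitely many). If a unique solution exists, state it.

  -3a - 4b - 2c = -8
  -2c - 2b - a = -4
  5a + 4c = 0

Row-reduce the augmented matrix:
R1 ← R1 / (-3).
R2 ← R2 + 1·R1.
R3 ← R3 − 5·R1.
R2 ← R2 / (-2/3).
R1 ← R1 − 4/3·R2.
R3 ← R3 + 20/3·R2.
R3 ← R3 / (14).
R1 ← R1 + 2·R3.
R2 ← R2 − 2·R3.
Reading off the reduced rows gives a = 0, b = 2, c = 0.

a = 0, b = 2, c = 0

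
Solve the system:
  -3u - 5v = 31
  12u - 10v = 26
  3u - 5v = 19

Row-reduce the augmented matrix:
R1 ← R1 / (-3).
R2 ← R2 − 12·R1.
R3 ← R3 − 3·R1.
R2 ← R2 / (-30).
R1 ← R1 − 5/3·R2.
R3 ← R3 + 10·R2.
R3 reduces to 0 = 0, so the extra equation is consistent.
Reading off the reduced rows gives u = -2, v = -5.

u = -2, v = -5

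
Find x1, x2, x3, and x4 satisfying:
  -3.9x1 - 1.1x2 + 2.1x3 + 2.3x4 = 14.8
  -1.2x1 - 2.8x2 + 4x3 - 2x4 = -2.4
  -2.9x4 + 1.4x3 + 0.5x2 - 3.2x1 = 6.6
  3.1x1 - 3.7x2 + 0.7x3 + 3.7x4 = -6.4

x1 = -4, x2 = -1, x3 = -2, x4 = 1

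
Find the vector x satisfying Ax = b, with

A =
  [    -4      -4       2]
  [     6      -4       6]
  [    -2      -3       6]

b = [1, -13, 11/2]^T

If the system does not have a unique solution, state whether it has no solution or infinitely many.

Row-reduce the augmented matrix:
R1 ← R1 / (-4).
R2 ← R2 − 6·R1.
R3 ← R3 + 2·R1.
R2 ← R2 / (-10).
R1 ← R1 − 1·R2.
R3 ← R3 + 1·R2.
R3 ← R3 / (41/10).
R1 ← R1 − 2/5·R3.
R2 ← R2 + 9/10·R3.
Reading off the reduced rows gives x_1 = -2, x_2 = 5/2, x_3 = 3/2.

x_1 = -2, x_2 = 5/2, x_3 = 3/2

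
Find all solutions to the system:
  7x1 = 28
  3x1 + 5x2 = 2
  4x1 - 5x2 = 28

Row-reduce:
R1 ← R1 / (7).
R2 ← R2 − 3·R1.
R3 ← R3 − 4·R1.
R2 ← R2 / (5).
R3 ← R3 + 5·R2.
Row 3 reduces to 0 = 2, a contradiction. The system is inconsistent.

no solution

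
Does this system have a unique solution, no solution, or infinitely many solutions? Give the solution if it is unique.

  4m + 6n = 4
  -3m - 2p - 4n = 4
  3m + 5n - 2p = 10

Row-reduce:
R1 ← R1 / (4).
R2 ← R2 + 3·R1.
R3 ← R3 − 3·R1.
R2 ← R2 / (1/2).
R1 ← R1 − 3/2·R2.
R3 ← R3 − 1/2·R2.
Rank is 2 with 3 unknowns, leaving p free.

infinitely many solutions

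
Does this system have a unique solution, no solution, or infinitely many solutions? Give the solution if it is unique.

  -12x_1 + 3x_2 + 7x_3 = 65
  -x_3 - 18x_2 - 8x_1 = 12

infinitely many solutions

Row-reduce:
R1 ← R1 / (-12).
R2 ← R2 + 8·R1.
R2 ← R2 / (-20).
R1 ← R1 + 1/4·R2.
Rank is 2 with 3 unknowns, leaving x_3 free.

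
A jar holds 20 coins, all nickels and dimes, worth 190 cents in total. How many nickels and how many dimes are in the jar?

nickels: 2, dimes: 18

Let n = nickels, d = dimes.
  n + d = 20
  5n + 10d = 190
From equation 1: n = 20 − d.
Substitute into equation 2 and solve: d = 18.
Then n = 2.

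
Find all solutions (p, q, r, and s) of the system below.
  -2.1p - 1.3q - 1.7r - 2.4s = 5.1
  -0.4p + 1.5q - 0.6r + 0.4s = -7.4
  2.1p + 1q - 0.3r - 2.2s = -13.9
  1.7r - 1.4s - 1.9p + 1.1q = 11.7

Row-reduce the augmented matrix:
R1 ← R1 / (-21/10).
R2 ← R2 + 2/5·R1.
R3 ← R3 − 21/10·R1.
R4 ← R4 + 19/10·R1.
R2 ← R2 / (367/210).
R1 ← R1 − 13/21·R2.
R3 ← R3 + 3/10·R2.
R4 ← R4 − 239/105·R2.
R3 ← R3 / (-3757/1835).
R1 ← R1 − 333/367·R3.
R2 ← R2 + 58/367·R3.
R4 ← R4 − 6602/1835·R3.
R4 ← R4 / (-153469/18785).
R1 ← R1 + 4261/3757·R4.
R2 ← R2 − 3134/3757·R4.
R3 ← R3 − 8171/3757·R4.
Reading off the reduced rows gives p = -4, q = -4, r = 5, s = 0.

p = -4, q = -4, r = 5, s = 0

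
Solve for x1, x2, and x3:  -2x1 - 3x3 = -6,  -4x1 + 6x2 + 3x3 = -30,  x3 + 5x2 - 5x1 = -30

x1 = 3, x2 = -3, x3 = 0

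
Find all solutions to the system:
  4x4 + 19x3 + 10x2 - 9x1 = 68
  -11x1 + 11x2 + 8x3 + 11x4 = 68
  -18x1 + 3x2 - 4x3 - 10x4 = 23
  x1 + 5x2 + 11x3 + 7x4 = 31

Row-reduce the augmented matrix:
R1 ← R1 / (-9).
R2 ← R2 + 11·R1.
R3 ← R3 + 18·R1.
R4 ← R4 − 1·R1.
R2 ← R2 / (-11/9).
R1 ← R1 + 10/9·R2.
R3 ← R3 + 17·R2.
R4 ← R4 − 55/9·R2.
R3 ← R3 / (1867/11).
R1 ← R1 − 129/11·R3.
R2 ← R2 − 137/11·R3.
R4 ← R4 + 63·R3.
R4 ← R4 / (-433/1867).
R1 ← R1 − 2085/1867·R4.
R2 ← R2 − 4776/1867·R4.
R3 ← R3 + 1133/1867·R4.
Reading off the reduced rows gives x1 = -5, x2 = -5, x3 = 3, x4 = 4.

x1 = -5, x2 = -5, x3 = 3, x4 = 4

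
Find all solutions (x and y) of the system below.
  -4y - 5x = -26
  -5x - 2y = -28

x = 6, y = -1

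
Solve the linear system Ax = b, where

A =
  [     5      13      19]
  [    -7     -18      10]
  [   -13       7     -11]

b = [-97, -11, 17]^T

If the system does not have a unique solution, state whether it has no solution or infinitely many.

x_1 = 1, x_2 = -2, x_3 = -4

Row-reduce the augmented matrix:
R1 ← R1 / (5).
R2 ← R2 + 7·R1.
R3 ← R3 + 13·R1.
R2 ← R2 / (1/5).
R1 ← R1 − 13/5·R2.
R3 ← R3 − 204/5·R2.
R3 ← R3 / (-7428).
R1 ← R1 + 472·R3.
R2 ← R2 − 183·R3.
Reading off the reduced rows gives x_1 = 1, x_2 = -2, x_3 = -4.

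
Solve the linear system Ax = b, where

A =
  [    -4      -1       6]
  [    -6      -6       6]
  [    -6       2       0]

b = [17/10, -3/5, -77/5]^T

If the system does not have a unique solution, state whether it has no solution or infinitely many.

x_1 = 12/5, x_2 = -1/2, x_3 = 9/5

Row-reduce the augmented matrix:
R1 ← R1 / (-4).
R2 ← R2 + 6·R1.
R3 ← R3 + 6·R1.
R2 ← R2 / (-9/2).
R1 ← R1 − 1/4·R2.
R3 ← R3 − 7/2·R2.
R3 ← R3 / (-34/3).
R1 ← R1 + 5/3·R3.
R2 ← R2 − 2/3·R3.
Reading off the reduced rows gives x_1 = 12/5, x_2 = -1/2, x_3 = 9/5.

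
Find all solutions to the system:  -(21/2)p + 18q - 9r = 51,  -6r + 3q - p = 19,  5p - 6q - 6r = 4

infinitely many solutions

Row-reduce:
R1 ← R1 / (-21/2).
R2 ← R2 + 1·R1.
R3 ← R3 − 5·R1.
R2 ← R2 / (9/7).
R1 ← R1 + 12/7·R2.
R3 ← R3 − 18/7·R2.
Rank is 2 with 3 unknowns, leaving r free.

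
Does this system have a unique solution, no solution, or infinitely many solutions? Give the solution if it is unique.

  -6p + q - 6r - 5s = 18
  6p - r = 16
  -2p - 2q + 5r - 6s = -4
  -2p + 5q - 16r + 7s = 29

Row-reduce:
R1 ← R1 / (-6).
R2 ← R2 − 6·R1.
R3 ← R3 + 2·R1.
R4 ← R4 + 2·R1.
R1 ← R1 + 1/6·R2.
R3 ← R3 + 7/3·R2.
R4 ← R4 − 14/3·R2.
R3 ← R3 / (-28/3).
R1 ← R1 + 1/6·R3.
R2 ← R2 + 7·R3.
R4 ← R4 − 56/3·R3.
Row 4 reduces to 0 = 3, a contradiction. The system is inconsistent.

no solution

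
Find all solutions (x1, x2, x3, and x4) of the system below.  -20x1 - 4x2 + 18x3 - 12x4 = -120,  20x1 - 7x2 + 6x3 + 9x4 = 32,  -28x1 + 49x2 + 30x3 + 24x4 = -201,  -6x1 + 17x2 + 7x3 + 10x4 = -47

Row-reduce:
R1 ← R1 / (-20).
R2 ← R2 − 20·R1.
R3 ← R3 + 28·R1.
R4 ← R4 + 6·R1.
R2 ← R2 / (-11).
R1 ← R1 − 1/5·R2.
R3 ← R3 − 273/5·R2.
R4 ← R4 − 91/5·R2.
R3 ← R3 / (6816/55).
R1 ← R1 + 51/110·R3.
R2 ← R2 + 24/11·R3.
R4 ← R4 − 2272/55·R3.
Rank is 3 with 4 unknowns, leaving x4 free.

infinitely many solutions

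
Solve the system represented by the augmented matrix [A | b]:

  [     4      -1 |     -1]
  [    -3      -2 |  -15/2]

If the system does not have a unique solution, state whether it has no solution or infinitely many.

x_1 = 1/2, x_2 = 3

From equation 1: x_2 = 1 + 4·x_1.
Substitute into equation 2 and solve: x_1 = 1/2.
Then x_2 = 3.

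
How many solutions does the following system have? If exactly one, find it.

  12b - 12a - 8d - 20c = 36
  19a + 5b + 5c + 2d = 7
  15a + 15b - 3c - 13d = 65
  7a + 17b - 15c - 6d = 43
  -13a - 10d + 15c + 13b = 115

Row-reduce the augmented matrix:
R1 ← R1 / (-12).
R2 ← R2 − 19·R1.
R3 ← R3 − 15·R1.
R4 ← R4 − 7·R1.
R5 ← R5 + 13·R1.
R2 ← R2 / (24).
R1 ← R1 + 1·R2.
R3 ← R3 − 30·R2.
R4 ← R4 − 24·R2.
R3 ← R3 / (16/3).
R1 ← R1 − 5/9·R3.
R2 ← R2 + 10/9·R3.
R5 ← R5 − 110/3·R3.
Swap R4 and R5.
R4 ← R4 / (521/8).
R1 ← R1 − 59/48·R4.
R2 ← R2 + 59/24·R4.
R3 ← R3 + 29/16·R4.
R5 reduces to 0 = 0, so the extra equation is consistent.
Reading off the reduced rows gives a = -1, b = 4, c = 2, d = -2.

a = -1, b = 4, c = 2, d = -2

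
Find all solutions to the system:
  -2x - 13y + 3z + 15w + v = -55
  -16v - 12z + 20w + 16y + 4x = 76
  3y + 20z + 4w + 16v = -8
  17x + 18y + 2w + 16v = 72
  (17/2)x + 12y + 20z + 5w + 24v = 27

Row-reduce:
R1 ← R1 / (-2).
R2 ← R2 − 4·R1.
R4 ← R4 − 17·R1.
R5 ← R5 − 17/2·R1.
R2 ← R2 / (-10).
R1 ← R1 − 13/2·R2.
R3 ← R3 − 3·R2.
R4 ← R4 + 185/2·R2.
R5 ← R5 + 173/4·R2.
R3 ← R3 / (91/5).
R1 ← R1 + 27/5·R3.
R2 ← R2 − 3/5·R3.
R4 ← R4 − 81·R3.
R5 ← R5 − 587/10·R3.
R4 ← R4 / (-37998/91).
R1 ← R1 − 2788/91·R4.
R2 ← R2 + 512/91·R4.
R3 ← R3 − 95/91·R4.
R5 ← R5 + 18999/91·R4.
Row 5 reduces to 0 = -1, a contradiction. The system is inconsistent.

no solution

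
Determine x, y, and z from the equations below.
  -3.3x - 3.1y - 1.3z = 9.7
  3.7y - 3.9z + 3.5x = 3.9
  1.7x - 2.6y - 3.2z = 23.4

x = 2, y = -4, z = -3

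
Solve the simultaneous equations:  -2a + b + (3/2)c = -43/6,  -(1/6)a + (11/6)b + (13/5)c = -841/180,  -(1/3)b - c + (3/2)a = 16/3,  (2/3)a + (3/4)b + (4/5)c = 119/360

a = 7/3, b = 1/2, c = -2

Row-reduce the augmented matrix:
R1 ← R1 / (-2).
R2 ← R2 + 1/6·R1.
R3 ← R3 − 3/2·R1.
R4 ← R4 − 2/3·R1.
R2 ← R2 / (7/4).
R1 ← R1 + 1/2·R2.
R3 ← R3 − 5/12·R2.
R4 ← R4 − 13/12·R2.
R3 ← R3 / (-13/28).
R1 ← R1 + 3/70·R3.
R2 ← R2 − 99/70·R3.
R4 ← R4 + 13/56·R3.
R4 reduces to 0 = 0, so the extra equation is consistent.
Reading off the reduced rows gives a = 7/3, b = 1/2, c = -2.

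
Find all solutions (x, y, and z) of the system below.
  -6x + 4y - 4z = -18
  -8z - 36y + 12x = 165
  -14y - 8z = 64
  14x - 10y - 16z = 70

Row-reduce:
R1 ← R1 / (-6).
R2 ← R2 − 12·R1.
R4 ← R4 − 14·R1.
R2 ← R2 / (-28).
R1 ← R1 + 2/3·R2.
R3 ← R3 + 14·R2.
R4 ← R4 + 2/3·R2.
Swap R3 and R4.
R3 ← R3 / (-524/21).
R1 ← R1 − 22/21·R3.
R2 ← R2 − 4/7·R3.
Row 4 reduces to 0 = -1/2, a contradiction. The system is inconsistent.

no solution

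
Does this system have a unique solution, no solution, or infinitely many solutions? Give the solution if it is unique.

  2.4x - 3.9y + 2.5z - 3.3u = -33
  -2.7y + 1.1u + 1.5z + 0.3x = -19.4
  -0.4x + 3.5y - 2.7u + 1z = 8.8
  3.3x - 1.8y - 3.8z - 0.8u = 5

x = -4, y = 3, z = -6, u = -1

Row-reduce the augmented matrix:
R1 ← R1 / (12/5).
R2 ← R2 − 3/10·R1.
R3 ← R3 + 2/5·R1.
R4 ← R4 − 33/10·R1.
R2 ← R2 / (-177/80).
R1 ← R1 + 13/8·R2.
R3 ← R3 − 57/20·R2.
R4 ← R4 − 57/16·R2.
R3 ← R3 / (1043/354).
R1 ← R1 − 10/59·R3.
R2 ← R2 + 95/177·R3.
R4 ← R4 + 1571/295·R3.
R4 ← R4 / (99609/26075).
R1 ← R1 + 7544/3129·R4.
R2 ← R2 + 2881/3129·R4.
R3 ← R3 + 2304/5215·R4.
Reading off the reduced rows gives x = -4, y = 3, z = -6, u = -1.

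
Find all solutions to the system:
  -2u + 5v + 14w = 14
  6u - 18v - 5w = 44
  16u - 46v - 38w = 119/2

no solution

Row-reduce:
R1 ← R1 / (-2).
R2 ← R2 − 6·R1.
R3 ← R3 − 16·R1.
R2 ← R2 / (-3).
R1 ← R1 + 5/2·R2.
R3 ← R3 + 6·R2.
Row 3 reduces to 0 = -1/2, a contradiction. The system is inconsistent.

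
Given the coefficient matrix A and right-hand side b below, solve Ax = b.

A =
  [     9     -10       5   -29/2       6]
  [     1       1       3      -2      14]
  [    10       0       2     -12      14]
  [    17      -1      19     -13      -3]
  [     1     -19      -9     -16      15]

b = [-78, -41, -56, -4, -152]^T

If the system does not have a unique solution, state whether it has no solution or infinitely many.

infinitely many solutions

Row-reduce:
R1 ← R1 / (9).
R2 ← R2 − 1·R1.
R3 ← R3 − 10·R1.
R4 ← R4 − 17·R1.
R5 ← R5 − 1·R1.
R2 ← R2 / (19/9).
R1 ← R1 + 10/9·R2.
R3 ← R3 − 100/9·R2.
R4 ← R4 − 161/9·R2.
R5 ← R5 + 161/9·R2.
R3 ← R3 / (-312/19).
R1 ← R1 − 35/19·R3.
R2 ← R2 − 22/19·R3.
R4 ← R4 + 212/19·R3.
R5 ← R5 − 212/19·R3.
R4 ← R4 / (27/2).
R1 ← R1 + 9/8·R4.
R2 ← R2 − 1/4·R4.
R3 ← R3 + 3/8·R4.
R5 ← R5 + 27/2·R4.
Rank is 4 with 5 unknowns, leaving x_5 free.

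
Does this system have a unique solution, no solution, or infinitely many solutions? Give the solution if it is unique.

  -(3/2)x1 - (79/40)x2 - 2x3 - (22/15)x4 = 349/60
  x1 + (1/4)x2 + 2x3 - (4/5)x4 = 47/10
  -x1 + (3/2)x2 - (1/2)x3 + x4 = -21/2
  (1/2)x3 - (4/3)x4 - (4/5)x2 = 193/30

Row-reduce:
R1 ← R1 / (-3/2).
R2 ← R2 − 1·R1.
R3 ← R3 + 1·R1.
R2 ← R2 / (-16/15).
R1 ← R1 − 79/60·R2.
R3 ← R3 − 169/60·R2.
R4 ← R4 + 4/5·R2.
R3 ← R3 / (83/32).
R1 ← R1 − 69/32·R3.
R2 ← R2 + 5/8·R3.
Rank is 3 with 4 unknowns, leaving x4 free.

infinitely many solutions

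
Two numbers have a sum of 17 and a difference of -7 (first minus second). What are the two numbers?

Let x = first number, y = second number.
  x + y = 17
  x - y = -7
Row-reduce the augmented matrix:
R2 ← R2 − 1·R1.
R2 ← R2 / (-2).
R1 ← R1 − 1·R2.
Reading off the reduced rows gives x = 5, y = 12.

first number: 5, second number: 12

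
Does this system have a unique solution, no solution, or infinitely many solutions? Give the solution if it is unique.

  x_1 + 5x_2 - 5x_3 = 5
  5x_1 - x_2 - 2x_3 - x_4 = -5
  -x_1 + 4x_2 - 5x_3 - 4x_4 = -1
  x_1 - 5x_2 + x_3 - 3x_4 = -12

Row-reduce the augmented matrix:
R2 ← R2 − 5·R1.
R3 ← R3 + 1·R1.
R4 ← R4 − 1·R1.
R2 ← R2 / (-26).
R1 ← R1 − 5·R2.
R3 ← R3 − 9·R2.
R4 ← R4 + 10·R2.
R3 ← R3 / (-53/26).
R1 ← R1 + 15/26·R3.
R2 ← R2 + 23/26·R3.
R4 ← R4 + 37/13·R3.
R4 ← R4 / (183/53).
R1 ← R1 − 55/53·R4.
R2 ← R2 − 102/53·R4.
R3 ← R3 − 113/53·R4.
Reading off the reduced rows gives x_1 = 0, x_2 = 2, x_3 = 1, x_4 = 1.

x_1 = 0, x_2 = 2, x_3 = 1, x_4 = 1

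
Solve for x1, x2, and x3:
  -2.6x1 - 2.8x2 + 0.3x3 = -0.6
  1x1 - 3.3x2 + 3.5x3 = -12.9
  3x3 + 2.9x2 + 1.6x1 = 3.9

Row-reduce the augmented matrix:
R1 ← R1 / (-13/5).
R2 ← R2 − 1·R1.
R3 ← R3 − 8/5·R1.
R2 ← R2 / (-569/130).
R1 ← R1 − 14/13·R2.
R3 ← R3 − 153/130·R2.
R3 ← R3 / (11826/2845).
R1 ← R1 − 881/1138·R3.
R2 ← R2 + 470/569·R3.
Reading off the reduced rows gives x1 = -3, x2 = 3, x3 = 0.

x1 = -3, x2 = 3, x3 = 0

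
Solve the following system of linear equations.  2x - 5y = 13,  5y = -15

Row-reduce the augmented matrix:
R1 ← R1 / (2).
R2 ← R2 / (5).
R1 ← R1 + 5/2·R2.
Reading off the reduced rows gives x = -1, y = -3.

x = -1, y = -3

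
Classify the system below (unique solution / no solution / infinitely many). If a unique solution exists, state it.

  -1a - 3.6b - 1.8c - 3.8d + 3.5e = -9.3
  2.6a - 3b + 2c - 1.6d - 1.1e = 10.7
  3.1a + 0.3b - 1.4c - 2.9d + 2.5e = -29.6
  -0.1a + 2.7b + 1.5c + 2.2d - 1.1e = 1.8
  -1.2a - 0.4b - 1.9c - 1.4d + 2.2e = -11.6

a = -2, b = -5, c = 2, d = 4, e = -3

Row-reduce the augmented matrix:
R1 ← R1 / (-1).
R2 ← R2 − 13/5·R1.
R3 ← R3 − 31/10·R1.
R4 ← R4 + 1/10·R1.
R5 ← R5 + 6/5·R1.
R2 ← R2 / (-309/25).
R1 ← R1 − 18/5·R2.
R3 ← R3 + 543/50·R2.
R4 ← R4 − 153/50·R2.
R5 ← R5 − 98/25·R2.
R3 ← R3 / (-2382/515).
R1 ← R1 − 105/103·R3.
R2 ← R2 − 67/309·R3.
R4 ← R4 − 1047/1030·R3.
R5 ← R5 + 1823/3090·R3.
R4 ← R4 / (-20193/15880).
R1 ← R1 + 883/1588·R4.
R2 ← R2 − 1133/1588·R4.
R3 ← R3 − 1577/1588·R4.
R5 ← R5 − 1667/15880·R4.
R5 ← R5 / (-26789/242316).
R1 ← R1 + 24887/40386·R5.
R2 ← R2 − 43993/60579·R5.
R3 ← R3 − 5357/40386·R5.
R4 ← R4 + 60971/40386·R5.
Reading off the reduced rows gives a = -2, b = -5, c = 2, d = 4, e = -3.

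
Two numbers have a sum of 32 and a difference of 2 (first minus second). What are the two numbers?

Let x = first number, y = second number.
  x + y = 32
  x - y = 2
From equation 1: x = 32 − y.
Substitute into equation 2 and solve: y = 15.
Then x = 17.

first number: 17, second number: 15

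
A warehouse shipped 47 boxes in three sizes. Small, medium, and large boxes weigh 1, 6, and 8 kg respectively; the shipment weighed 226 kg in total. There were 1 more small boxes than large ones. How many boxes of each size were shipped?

small boxes: 18, medium boxes: 12, large boxes: 17

Let s = small boxes, m = medium boxes, l = large boxes.
  s + m + l = 47
  s + 6m + 8l = 226
  s - l = 1
Row-reduce the augmented matrix:
R2 ← R2 − 1·R1.
R3 ← R3 − 1·R1.
R2 ← R2 / (5).
R1 ← R1 − 1·R2.
R3 ← R3 + 1·R2.
R3 ← R3 / (-3/5).
R1 ← R1 + 2/5·R3.
R2 ← R2 − 7/5·R3.
Reading off the reduced rows gives s = 18, m = 12, l = 17.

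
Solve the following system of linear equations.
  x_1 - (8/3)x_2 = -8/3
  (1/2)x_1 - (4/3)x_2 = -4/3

infinitely many solutions

Row-reduce:
R2 ← R2 − 1/2·R1.
Rank is 1 with 2 unknowns, leaving x_2 free.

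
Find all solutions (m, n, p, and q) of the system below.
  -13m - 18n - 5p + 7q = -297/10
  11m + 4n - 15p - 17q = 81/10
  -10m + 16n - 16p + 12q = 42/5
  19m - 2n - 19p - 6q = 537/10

Row-reduce the augmented matrix:
R1 ← R1 / (-13).
R2 ← R2 − 11·R1.
R3 ← R3 + 10·R1.
R4 ← R4 − 19·R1.
R2 ← R2 / (-146/13).
R1 ← R1 − 18/13·R2.
R3 ← R3 − 388/13·R2.
R4 ← R4 + 368/13·R2.
R3 ← R3 / (-4618/73).
R1 ← R1 + 145/73·R3.
R2 ← R2 − 125/73·R3.
R4 ← R4 − 1618/73·R3.
R4 ← R4 / (55773/2309).
R1 ← R1 + 2742/2309·R4.
R2 ← R2 − 851/2309·R4.
R3 ← R3 − 833/2309·R4.
Reading off the reduced rows gives m = 3, n = 2/5, p = -1/2, q = 2.

m = 3, n = 2/5, p = -1/2, q = 2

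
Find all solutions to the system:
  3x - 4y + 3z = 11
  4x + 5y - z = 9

Row-reduce:
R1 ← R1 / (3).
R2 ← R2 − 4·R1.
R2 ← R2 / (31/3).
R1 ← R1 + 4/3·R2.
Rank is 2 with 3 unknowns, leaving z free.

infinitely many solutions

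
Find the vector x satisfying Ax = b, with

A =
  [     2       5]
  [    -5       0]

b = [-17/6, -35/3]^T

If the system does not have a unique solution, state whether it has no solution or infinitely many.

x_1 = 7/3, x_2 = -3/2

Row-reduce the augmented matrix:
R1 ← R1 / (2).
R2 ← R2 + 5·R1.
R2 ← R2 / (25/2).
R1 ← R1 − 5/2·R2.
Reading off the reduced rows gives x_1 = 7/3, x_2 = -3/2.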